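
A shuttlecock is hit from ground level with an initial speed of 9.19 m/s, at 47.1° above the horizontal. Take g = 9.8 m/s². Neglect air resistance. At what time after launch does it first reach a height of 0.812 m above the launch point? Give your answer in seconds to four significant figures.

Horizontal component vₓ = 9.190 cos 47.1° = 6.256 m/s; vertical v_y0 = 9.190 sin 47.1° = 6.732 m/s.
Height y(t) = 6.732 t − 4.900 t² = 0.812 gives 4.900 t² − 6.732 t + 0.812 = 0.
Quadratic formula: t = (6.732 ± √29.406) / 9.80 = (6.732 ± 5.423) / 9.80 → t = 0.1336 s or 1.240 s.
The first (ascending) time is 0.1336 s.

0.1336 s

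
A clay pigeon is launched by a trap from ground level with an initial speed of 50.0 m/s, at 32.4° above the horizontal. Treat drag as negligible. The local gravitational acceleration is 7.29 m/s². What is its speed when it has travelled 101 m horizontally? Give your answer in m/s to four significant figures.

Horizontal component vₓ = 50.00 cos 32.4° = 42.22 m/s; vertical v_y0 = 50.00 sin 32.4° = 26.79 m/s.
Time to reach x = 101 m: t = x/vₓ = 101/42.22 = 2.392 s.
Vertical velocity there: v_y = v_y0 − g t = 26.79 − 7.29 × 2.392 = 9.350 m/s.
Speed: √(vₓ² + v_y²) = √(42.22² + 9.350²) = 43.24 m/s.

43.24 m/s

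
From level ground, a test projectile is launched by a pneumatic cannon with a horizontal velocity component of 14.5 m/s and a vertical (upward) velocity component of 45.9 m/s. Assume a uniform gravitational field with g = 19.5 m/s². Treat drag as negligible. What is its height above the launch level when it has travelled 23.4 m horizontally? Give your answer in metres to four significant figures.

Time to reach x = 23.4 m: t = x/vₓ = 23.4/14.50 = 1.614 s.
Height: y = v_y0 t − ½ g t² = 45.90 × 1.614 − 9.750 × 1.614² = 74.07 − 25.39 = 48.68 m.

48.68 m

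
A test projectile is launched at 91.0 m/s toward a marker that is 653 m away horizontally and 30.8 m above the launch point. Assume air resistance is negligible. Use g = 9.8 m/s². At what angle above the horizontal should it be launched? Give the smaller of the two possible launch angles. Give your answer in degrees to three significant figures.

28.8°

Trajectory: y = x tanθ − g x² (1 + tan²θ)/(2v₀²). With x = 653, y = 30.8, v₀ = 91.0, g = 9.80:
252.3 tan²θ − 653 tanθ + (283.1) = 0.
tanθ = [653 ± √(653² − 4 × 252.3 × (283.1))] / (2 × 252.3) = (653 ± 375.1) / 504.6, giving tanθ = 0.5508 or 2.037.
θ = 28.84° or 63.86°; the smaller is 28.84°.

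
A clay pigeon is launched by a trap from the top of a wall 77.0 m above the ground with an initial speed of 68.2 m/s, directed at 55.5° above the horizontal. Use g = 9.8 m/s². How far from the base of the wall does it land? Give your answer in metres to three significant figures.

Resolve: vₓ = 68.20 cos 55.5° = 38.63 m/s and v_y0 = 68.20 sin 55.5° = 56.21 m/s.
With up positive and y = 0 at the ground: y(t) = 77.0 + (56.21) t − 4.900 t². Setting y = 0 and taking the positive root: t = [56.21 + √(56.21² + 2·9.80·77.0)] / 9.80 = (56.21 + 68.32) / 9.80 = 12.71 s.
Horizontal distance: R = vₓ t = 38.63 × 12.71 = 490.9 m.

491 m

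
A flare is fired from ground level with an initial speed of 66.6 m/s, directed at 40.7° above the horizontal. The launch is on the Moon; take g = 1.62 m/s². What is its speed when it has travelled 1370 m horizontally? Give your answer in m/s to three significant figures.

50.5 m/s

Components: vₓ = 66.60 cos 40.7° = 50.49 m/s, v_y0 = 66.60 sin 40.7° = 43.43 m/s.
Time to reach x = 1370 m: t = x/vₓ = 1370/50.49 = 27.13 s.
Vertical velocity there: v_y = v_y0 − g t = 43.43 − 1.62 × 27.13 = −0.5259 m/s.
Speed: √(vₓ² + v_y²) = √(50.49² + 0.5259²) = 50.49 m/s.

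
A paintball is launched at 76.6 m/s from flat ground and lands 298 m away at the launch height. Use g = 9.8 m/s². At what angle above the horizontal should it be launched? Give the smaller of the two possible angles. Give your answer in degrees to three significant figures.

From R = (v₀²/g) sin 2θ: sin 2θ = 9.80 × 298 / 5867.6 = 0.4977.
2θ = 29.85° or 180° − 29.85° = 150.2°, so θ = 14.92° or 75.08°.
The smaller angle is 14.92°.

14.9°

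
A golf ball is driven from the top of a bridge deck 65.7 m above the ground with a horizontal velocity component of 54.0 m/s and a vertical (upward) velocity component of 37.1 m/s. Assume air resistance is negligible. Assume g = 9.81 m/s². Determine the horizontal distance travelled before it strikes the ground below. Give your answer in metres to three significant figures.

488 m

With up positive and y = 0 at the ground: y(t) = 65.7 + (37.10) t − 4.905 t². Setting y = 0 and taking the positive root: t = [37.10 + √(37.10² + 2·9.81·65.7)] / 9.81 = (37.10 + 51.63) / 9.81 = 9.045 s.
Horizontal distance: R = vₓ t = 54.00 × 9.045 = 488.4 m.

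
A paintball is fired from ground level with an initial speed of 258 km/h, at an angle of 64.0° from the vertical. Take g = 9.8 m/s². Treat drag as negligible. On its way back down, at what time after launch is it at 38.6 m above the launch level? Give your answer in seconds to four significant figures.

4.755 s

Convert: 258 km/h = 258/3.6 = 71.67 m/s.
Resolve: vₓ = 71.67 sin 64.0° = 64.41 m/s and v_y0 = 71.67 cos 64.0° = 31.42 m/s.
Set y = v_y0 t − ½ g t² = 38.6: 4.900 t² − 31.42 t + 38.6 = 0.
t = [31.42 ± √(31.42² − 2·9.80·38.6)] / 9.80 = (31.42 ± 15.18) / 9.80, so t = 1.657 s or t = 4.755 s.
The descending-branch root is 4.755 s.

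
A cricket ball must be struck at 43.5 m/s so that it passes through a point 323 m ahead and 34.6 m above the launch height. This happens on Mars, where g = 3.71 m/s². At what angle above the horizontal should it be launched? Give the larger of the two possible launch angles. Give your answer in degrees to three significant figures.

69.4°

Trajectory: y = x tanθ − g x² (1 + tan²θ)/(2v₀²). With x = 323, y = 34.6, v₀ = 43.5, g = 3.71:
102.3 tan²θ − 323 tanθ + (136.9) = 0.
tanθ = [323 ± √(323² − 4 × 102.3 × (136.9))] / (2 × 102.3) = (323 ± 219.8) / 204.6, giving tanθ = 0.5043 or 2.654.
θ = 26.76° or 69.35°; the larger is 69.35°.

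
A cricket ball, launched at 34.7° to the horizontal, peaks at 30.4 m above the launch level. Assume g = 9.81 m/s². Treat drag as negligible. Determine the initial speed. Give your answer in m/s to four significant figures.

At the peak v_y = 0, so v_y0 = √(2gH) = √(2 × 9.81 × 30.4) = 24.42 m/s.
v_y0 = v₀ sin θ ⇒ v₀ = 24.42 / sin 34.7° = 42.90 m/s.

42.90 m/s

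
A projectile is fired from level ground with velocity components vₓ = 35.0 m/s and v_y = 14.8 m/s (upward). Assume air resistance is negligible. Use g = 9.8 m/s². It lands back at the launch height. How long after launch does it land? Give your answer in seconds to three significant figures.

3.02 s

Time of flight on level ground: T = 2 v_y0 / g = 2 × 14.80 / 9.80 = 3.020 s.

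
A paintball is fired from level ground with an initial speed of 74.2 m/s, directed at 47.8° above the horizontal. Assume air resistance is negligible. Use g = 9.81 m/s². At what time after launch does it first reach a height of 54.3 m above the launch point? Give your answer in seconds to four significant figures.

Resolve: vₓ = 74.20 cos 47.8° = 49.84 m/s and v_y0 = 74.20 sin 47.8° = 54.97 m/s.
Set y = v_y0 t − ½ g t² = 54.3: 4.905 t² − 54.97 t + 54.3 = 0.
t = [54.97 ± √(54.97² − 2·9.81·54.3)] / 9.81 = (54.97 ± 44.23) / 9.81, so t = 1.095 s or t = 10.11 s.
The first (ascending) time is 1.095 s.

1.095 s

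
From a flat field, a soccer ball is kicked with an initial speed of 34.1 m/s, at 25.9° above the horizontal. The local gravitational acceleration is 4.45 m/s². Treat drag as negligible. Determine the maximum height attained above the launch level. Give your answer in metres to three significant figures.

24.9 m

Resolve: vₓ = 34.10 cos 25.9° = 30.67 m/s and v_y0 = 34.10 sin 25.9° = 14.89 m/s.
Maximum height: H = v_y0² / (2g) = 14.89² / (2 × 4.45) = 24.93 m.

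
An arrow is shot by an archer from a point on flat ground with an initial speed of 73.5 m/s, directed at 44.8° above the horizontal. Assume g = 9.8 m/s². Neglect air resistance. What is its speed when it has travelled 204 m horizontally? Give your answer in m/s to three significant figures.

Resolve: vₓ = 73.50 cos 44.8° = 52.15 m/s and v_y0 = 73.50 sin 44.8° = 51.79 m/s.
x = vₓ t ⇒ t = 204/52.15 = 3.912 s.
Vertical velocity there: v_y = v_y0 − g t = 51.79 − 9.80 × 3.912 = 13.46 m/s.
Speed: √(vₓ² + v_y²) = √(52.15² + 13.46²) = 53.86 m/s.

53.9 m/s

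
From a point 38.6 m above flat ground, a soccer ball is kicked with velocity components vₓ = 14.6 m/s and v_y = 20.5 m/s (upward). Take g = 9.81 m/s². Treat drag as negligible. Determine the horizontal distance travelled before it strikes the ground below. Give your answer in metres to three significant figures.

81.6 m

The projectile lands when y = 38.6 + (20.50) t − ½·9.81·t² = 0. Positive root: t = (20.50 + √(20.50² + 2·9.81·38.6)) / 9.81 = (20.50 + 34.32) / 9.81 = 5.588 s.
Horizontal distance: R = vₓ t = 14.60 × 5.588 = 81.58 m.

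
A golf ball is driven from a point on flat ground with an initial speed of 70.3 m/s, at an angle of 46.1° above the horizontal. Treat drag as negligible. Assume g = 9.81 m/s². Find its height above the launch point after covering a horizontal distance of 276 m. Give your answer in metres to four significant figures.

Resolve: vₓ = 70.30 cos 46.1° = 48.75 m/s and v_y0 = 70.30 sin 46.1° = 50.65 m/s.
At x = 276 m, t = x/vₓ = 276/48.75 = 5.662 s.
Height: y = v_y0 t − ½ g t² = 50.65 × 5.662 − 4.905 × 5.662² = 286.8 − 157.2 = 129.6 m.

129.6 m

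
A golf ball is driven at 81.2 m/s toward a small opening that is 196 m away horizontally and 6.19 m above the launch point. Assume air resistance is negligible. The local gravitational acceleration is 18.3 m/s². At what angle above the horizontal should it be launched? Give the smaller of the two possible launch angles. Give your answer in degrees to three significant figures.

18.5°

Trajectory: y = x tanθ − g x² (1 + tan²θ)/(2v₀²). With x = 196, y = 6.19, v₀ = 81.2, g = 18.3:
53.31 tan²θ − 196 tanθ + (59.50) = 0.
tanθ = [196 ± √(196² − 4 × 53.31 × (59.50))] / (2 × 53.31) = (196 ± 160.4) / 106.6, giving tanθ = 0.3339 or 3.343.
θ = 18.46° or 73.34°; the smaller is 18.46°.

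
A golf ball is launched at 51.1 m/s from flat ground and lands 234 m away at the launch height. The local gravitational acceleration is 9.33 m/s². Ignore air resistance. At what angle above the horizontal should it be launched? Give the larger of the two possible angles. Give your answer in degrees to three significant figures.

61.6°

Level-ground range R = v₀² sin(2θ)/g ⇒ sin(2θ) = gR/v₀² = 9.33 × 234 / 51.1² = 0.8361.
2θ = 56.73° or 180° − 56.73° = 123.3°, so θ = 28.37° or 61.63°.
The larger angle is 61.63°.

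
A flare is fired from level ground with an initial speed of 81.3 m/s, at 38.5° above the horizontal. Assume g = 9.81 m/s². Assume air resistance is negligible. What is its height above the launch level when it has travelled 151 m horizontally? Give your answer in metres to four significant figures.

vₓ = 81.30 cos 38.5° = 63.63 m/s; v_y0 = 81.30 sin 38.5° = 50.61 m/s.
At x = 151 m, t = x/vₓ = 151/63.63 = 2.373 s.
Height: y = v_y0 t − ½ g t² = 50.61 × 2.373 − 4.905 × 2.373² = 120.1 − 27.63 = 92.48 m.

92.48 m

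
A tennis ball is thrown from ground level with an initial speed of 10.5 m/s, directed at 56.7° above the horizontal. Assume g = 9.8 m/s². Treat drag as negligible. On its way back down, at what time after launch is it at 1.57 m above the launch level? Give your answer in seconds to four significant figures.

Components: vₓ = 10.50 cos 56.7° = 5.765 m/s, v_y0 = 10.50 sin 56.7° = 8.776 m/s.
Require v_y0 t − ½ g t² = 1.57, i.e. 4.900 t² − 8.776 t + 1.57 = 0.
t = [8.776 ± √(8.776² − 2·9.80·1.57)] / 9.80 = (8.776 ± 6.800) / 9.80, so t = 0.2016 s or t = 1.589 s.
The descending-branch root is 1.589 s.

1.589 s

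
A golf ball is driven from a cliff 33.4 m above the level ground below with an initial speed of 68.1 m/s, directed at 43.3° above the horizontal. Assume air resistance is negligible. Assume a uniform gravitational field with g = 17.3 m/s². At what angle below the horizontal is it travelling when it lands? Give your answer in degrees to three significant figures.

vₓ = 68.10 cos 43.3° = 49.56 m/s; v_y0 = 68.10 sin 43.3° = 46.70 m/s.
With up positive and y = 0 at the ground: y(t) = 33.4 + (46.70) t − 8.650 t². Setting y = 0 and taking the positive root: t = [46.70 + √(46.70² + 2·17.3·33.4)] / 17.3 = (46.70 + 57.77) / 17.3 = 6.039 s.
At impact: v_y = v_y0 − g t = −57.77 m/s; vₓ = 49.56 m/s.
Angle below horizontal: arctan(|v_y|/vₓ) = arctan(57.77/49.56) = 49.37°.

49.4°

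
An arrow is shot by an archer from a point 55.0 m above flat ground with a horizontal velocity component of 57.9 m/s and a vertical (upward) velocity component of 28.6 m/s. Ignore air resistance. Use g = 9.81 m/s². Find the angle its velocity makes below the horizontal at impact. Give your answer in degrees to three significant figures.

With up positive and y = 0 at the ground: y(t) = 55.0 + (28.60) t − 4.905 t². Setting y = 0 and taking the positive root: t = [28.60 + √(28.60² + 2·9.81·55.0)] / 9.81 = (28.60 + 43.56) / 9.81 = 7.355 s.
At impact: v_y = v_y0 − g t = −43.56 m/s; vₓ = 57.90 m/s.
Angle below horizontal: arctan(|v_y|/vₓ) = arctan(43.56/57.90) = 36.95°.

37.0°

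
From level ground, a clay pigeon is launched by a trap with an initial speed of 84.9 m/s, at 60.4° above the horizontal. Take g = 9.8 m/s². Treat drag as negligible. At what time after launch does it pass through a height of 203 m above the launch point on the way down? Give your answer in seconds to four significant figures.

vₓ = 84.90 cos 60.4° = 41.94 m/s; v_y0 = 84.90 sin 60.4° = 73.82 m/s.
Height y(t) = 73.82 t − 4.900 t² = 203 gives 4.900 t² − 73.82 t + 203 = 0.
t = [73.82 ± √(73.82² − 2·9.80·203)] / 9.80 = (73.82 ± 38.35) / 9.80, so t = 3.620 s or t = 11.45 s.
The descending-branch root is 11.45 s.

11.45 s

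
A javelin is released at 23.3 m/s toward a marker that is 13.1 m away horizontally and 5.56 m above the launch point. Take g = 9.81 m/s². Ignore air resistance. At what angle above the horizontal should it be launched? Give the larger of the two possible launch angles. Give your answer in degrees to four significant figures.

Trajectory: y = x tanθ − g x² (1 + tan²θ)/(2v₀²). With x = 13.1, y = 5.56, v₀ = 23.3, g = 9.81:
1.550 tan²θ − 13.1 tanθ + (7.110) = 0.
tanθ = [13.1 ± √(13.1² − 4 × 1.550 × (7.110))] / (2 × 1.550) = (13.1 ± 11.29) / 3.101, giving tanθ = 0.5830 or 7.866.
θ = 30.24° or 82.75°; the larger is 82.75°.

82.75°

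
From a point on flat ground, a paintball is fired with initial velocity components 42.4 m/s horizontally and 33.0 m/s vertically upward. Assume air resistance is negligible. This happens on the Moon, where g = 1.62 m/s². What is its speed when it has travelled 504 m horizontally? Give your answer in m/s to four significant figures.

x = vₓ t ⇒ t = 504/42.40 = 11.89 s.
Vertical velocity there: v_y = v_y0 − g t = 33.00 − 1.62 × 11.89 = 13.74 m/s.
Speed: √(vₓ² + v_y²) = √(42.40² + 13.74²) = 44.57 m/s.

44.57 m/s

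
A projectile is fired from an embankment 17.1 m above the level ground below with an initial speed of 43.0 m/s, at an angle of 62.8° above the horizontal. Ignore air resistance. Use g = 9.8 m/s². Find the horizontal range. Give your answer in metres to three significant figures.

Components: vₓ = 43.00 cos 62.8° = 19.66 m/s, v_y0 = 43.00 sin 62.8° = 38.24 m/s.
Vertical motion (up positive, ground at y = 0): 4.900 t² − (38.24) t − 17.1 = 0, so t = (38.24 + √(38.24² + 2·9.80·17.1)) / 9.80 = (38.24 + 42.40) / 9.80 = 8.229 s.
Horizontal distance: R = vₓ t = 19.66 × 8.229 = 161.7 m.

162 m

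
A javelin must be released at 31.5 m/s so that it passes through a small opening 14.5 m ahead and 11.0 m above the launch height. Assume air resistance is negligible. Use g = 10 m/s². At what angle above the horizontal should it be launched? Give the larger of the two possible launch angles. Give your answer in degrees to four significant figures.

Trajectory: y = x tanθ − g x² (1 + tan²θ)/(2v₀²). With x = 14.5, y = 11.0, v₀ = 31.5, g = 10.0:
1.059 tan²θ − 14.5 tanθ + (12.06) = 0.
tanθ = [14.5 ± √(14.5² − 4 × 1.059 × (12.06))] / (2 × 1.059) = (14.5 ± 12.62) / 2.119, giving tanθ = 0.8895 or 12.80.
θ = 41.65° or 85.53°; the larger is 85.53°.

85.53°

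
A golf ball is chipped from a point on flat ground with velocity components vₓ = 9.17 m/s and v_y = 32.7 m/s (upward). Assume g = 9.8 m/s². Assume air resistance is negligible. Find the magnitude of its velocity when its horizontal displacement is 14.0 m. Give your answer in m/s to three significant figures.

Time to reach x = 14.0 m: t = x/vₓ = 14.0/9.170 = 1.527 s.
Vertical velocity there: v_y = v_y0 − g t = 32.70 − 9.80 × 1.527 = 17.74 m/s.
Speed: √(vₓ² + v_y²) = √(9.170² + 17.74²) = 19.97 m/s.

20.0 m/s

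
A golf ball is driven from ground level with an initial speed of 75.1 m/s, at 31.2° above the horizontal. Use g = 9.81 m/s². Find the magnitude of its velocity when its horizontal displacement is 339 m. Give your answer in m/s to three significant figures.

vₓ = 75.10 cos 31.2° = 64.24 m/s; v_y0 = 75.10 sin 31.2° = 38.90 m/s.
At x = 339 m, t = x/vₓ = 339/64.24 = 5.277 s.
Vertical velocity there: v_y = v_y0 − g t = 38.90 − 9.81 × 5.277 = −12.87 m/s.
Speed: √(vₓ² + v_y²) = √(64.24² + 12.87²) = 65.51 m/s.

65.5 m/s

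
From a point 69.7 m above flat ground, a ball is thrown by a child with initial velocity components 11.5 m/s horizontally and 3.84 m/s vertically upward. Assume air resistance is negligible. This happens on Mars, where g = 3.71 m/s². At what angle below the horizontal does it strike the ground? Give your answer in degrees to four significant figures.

Vertical motion (up positive, ground at y = 0): 1.855 t² − (3.840) t − 69.7 = 0, so t = (3.840 + √(3.840² + 2·3.71·69.7)) / 3.71 = (3.840 + 23.06) / 3.71 = 7.252 s.
At impact: v_y = v_y0 − g t = −23.06 m/s; vₓ = 11.50 m/s.
Angle below horizontal: arctan(|v_y|/vₓ) = arctan(23.06/11.50) = 63.50°.

63.50°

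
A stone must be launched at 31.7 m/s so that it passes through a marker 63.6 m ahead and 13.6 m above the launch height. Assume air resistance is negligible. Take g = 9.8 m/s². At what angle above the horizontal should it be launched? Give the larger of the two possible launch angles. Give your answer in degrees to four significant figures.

Trajectory: y = x tanθ − g x² (1 + tan²θ)/(2v₀²). With x = 63.6, y = 13.6, v₀ = 31.7, g = 9.80:
19.72 tan²θ − 63.6 tanθ + (33.32) = 0.
tanθ = [63.6 ± √(63.6² − 4 × 19.72 × (33.32))] / (2 × 19.72) = (63.6 ± 37.63) / 39.45, giving tanθ = 0.6584 or 2.566.
θ = 33.36° or 68.71°; the larger is 68.71°.

68.71°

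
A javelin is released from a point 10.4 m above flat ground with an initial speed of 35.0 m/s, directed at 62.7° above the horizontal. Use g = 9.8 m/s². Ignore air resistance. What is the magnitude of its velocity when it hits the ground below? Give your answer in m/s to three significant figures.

37.8 m/s

Resolve: vₓ = 35.00 cos 62.7° = 16.05 m/s and v_y0 = 35.00 sin 62.7° = 31.10 m/s.
Vertical motion (up positive, ground at y = 0): 4.900 t² − (31.10) t − 10.4 = 0, so t = (31.10 + √(31.10² + 2·9.80·10.4)) / 9.80 = (31.10 + 34.22) / 9.80 = 6.666 s.
Vertical velocity at impact: v_y = v_y0 − g t = 31.10 − 9.80 × 6.666 = −34.22 m/s.
Speed: |v| = √(vₓ² + v_y²) = √(16.05² + 34.22²) = 37.80 m/s.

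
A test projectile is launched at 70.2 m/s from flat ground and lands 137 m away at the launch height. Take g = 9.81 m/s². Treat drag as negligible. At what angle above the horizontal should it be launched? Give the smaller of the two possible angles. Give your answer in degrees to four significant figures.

Level-ground range R = v₀² sin(2θ)/g ⇒ sin(2θ) = gR/v₀² = 9.81 × 137 / 70.2² = 0.2727.
2θ = 15.83° or 180° − 15.83° = 164.2°, so θ = 7.913° or 82.09°.
The smaller angle is 7.913°.

7.913°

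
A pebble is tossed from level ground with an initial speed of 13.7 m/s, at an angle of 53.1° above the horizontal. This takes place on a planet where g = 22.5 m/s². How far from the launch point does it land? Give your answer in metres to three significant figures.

8.01 m

vₓ = 13.70 cos 53.1° = 8.226 m/s; v_y0 = 13.70 sin 53.1° = 10.96 m/s.
Time aloft: T = 2 v_y0 / g = 2 × 10.96 / 22.5 = 0.9738 s.
Horizontal distance R = vₓ T = 8.226 × 0.9738 = 8.011 m.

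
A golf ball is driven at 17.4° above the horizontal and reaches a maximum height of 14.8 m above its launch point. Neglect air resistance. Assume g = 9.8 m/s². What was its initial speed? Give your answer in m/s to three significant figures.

57.0 m/s

At the peak v_y = 0, so v_y0 = √(2gH) = √(2 × 9.80 × 14.8) = 17.03 m/s.
v_y0 = v₀ sin θ ⇒ v₀ = 17.03 / sin 17.4° = 56.95 m/s.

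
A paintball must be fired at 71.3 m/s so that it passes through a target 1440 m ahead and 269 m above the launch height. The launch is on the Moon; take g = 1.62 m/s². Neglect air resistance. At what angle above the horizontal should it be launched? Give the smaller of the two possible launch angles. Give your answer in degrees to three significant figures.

25.0°

Trajectory: y = x tanθ − g x² (1 + tan²θ)/(2v₀²). With x = 1440, y = 269, v₀ = 71.3, g = 1.62:
330.4 tan²θ − 1440 tanθ + (599.4) = 0.
tanθ = [1440 ± √(1440² − 4 × 330.4 × (599.4))] / (2 × 330.4) = (1440 ± 1132) / 660.8, giving tanθ = 0.4661 or 3.892.
θ = 24.99° or 75.59°; the smaller is 24.99°.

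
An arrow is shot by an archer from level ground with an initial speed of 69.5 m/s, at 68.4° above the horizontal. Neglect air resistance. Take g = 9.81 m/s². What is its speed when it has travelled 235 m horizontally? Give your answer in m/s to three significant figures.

Horizontal component vₓ = 69.50 cos 68.4° = 25.58 m/s; vertical v_y0 = 69.50 sin 68.4° = 64.62 m/s.
Time to reach x = 235 m: t = x/vₓ = 235/25.58 = 9.185 s.
Vertical velocity there: v_y = v_y0 − g t = 64.62 − 9.81 × 9.185 = −25.49 m/s.
Speed: √(vₓ² + v_y²) = √(25.58² + 25.49²) = 36.11 m/s.

36.1 m/s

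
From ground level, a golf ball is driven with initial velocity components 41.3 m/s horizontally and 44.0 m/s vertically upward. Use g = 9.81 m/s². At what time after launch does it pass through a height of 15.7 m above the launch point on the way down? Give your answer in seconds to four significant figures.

Set y = v_y0 t − ½ g t² = 15.7: 4.905 t² − 44.00 t + 15.7 = 0.
Quadratic formula: t = (44.00 ± √1628.0) / 9.81 = (44.00 ± 40.35) / 9.81 → t = 0.3723 s or 8.598 s.
The descending-branch root is 8.598 s.

8.598 s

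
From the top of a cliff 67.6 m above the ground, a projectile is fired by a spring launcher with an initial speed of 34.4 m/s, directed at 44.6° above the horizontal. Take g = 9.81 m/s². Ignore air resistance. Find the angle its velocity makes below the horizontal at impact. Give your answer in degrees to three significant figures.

Components: vₓ = 34.40 cos 44.6° = 24.49 m/s, v_y0 = 34.40 sin 44.6° = 24.15 m/s.
Vertical motion (up positive, ground at y = 0): 4.905 t² − (24.15) t − 67.6 = 0, so t = (24.15 + √(24.15² + 2·9.81·67.6)) / 9.81 = (24.15 + 43.70) / 9.81 = 6.917 s.
At impact: v_y = v_y0 − g t = −43.70 m/s; vₓ = 24.49 m/s.
Angle below horizontal: arctan(|v_y|/vₓ) = arctan(43.70/24.49) = 60.73°.

60.7°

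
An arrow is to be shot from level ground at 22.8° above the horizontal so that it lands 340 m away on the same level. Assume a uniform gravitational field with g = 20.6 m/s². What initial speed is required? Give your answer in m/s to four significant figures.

99.01 m/s

Level-ground range: R = v₀² sin(2θ)/g, so v₀ = √(gR / sin 2θ).
v₀ = √(20.6 × 340 / sin 45.60°) = √(7004 / 0.7145) = √9803.0 = 99.01 m/s.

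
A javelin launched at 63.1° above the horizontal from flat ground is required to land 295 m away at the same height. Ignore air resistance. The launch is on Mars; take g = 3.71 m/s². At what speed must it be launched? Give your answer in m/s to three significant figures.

36.8 m/s

From R = (v₀² / g) sin 2θ: v₀ = √(gR / sin 2θ).
v₀ = √(3.71 × 295 / sin 126.2°) = √(1094 / 0.8070) = √1356.3 = 36.83 m/s.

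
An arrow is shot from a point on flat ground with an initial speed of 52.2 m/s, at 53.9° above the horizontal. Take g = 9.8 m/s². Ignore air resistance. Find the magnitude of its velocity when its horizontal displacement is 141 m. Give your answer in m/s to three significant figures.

30.9 m/s

vₓ = 52.20 cos 53.9° = 30.76 m/s; v_y0 = 52.20 sin 53.9° = 42.18 m/s.
x = vₓ t ⇒ t = 141/30.76 = 4.584 s.
Vertical velocity there: v_y = v_y0 − g t = 42.18 − 9.80 × 4.584 = −2.751 m/s.
Speed: √(vₓ² + v_y²) = √(30.76² + 2.751²) = 30.88 m/s.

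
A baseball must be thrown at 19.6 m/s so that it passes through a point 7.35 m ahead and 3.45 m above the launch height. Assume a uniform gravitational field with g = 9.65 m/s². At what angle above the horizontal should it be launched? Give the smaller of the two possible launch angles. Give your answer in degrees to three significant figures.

30.7°

Trajectory: y = x tanθ − g x² (1 + tan²θ)/(2v₀²). With x = 7.35, y = 3.45, v₀ = 19.6, g = 9.65:
0.6785 tan²θ − 7.35 tanθ + (4.129) = 0.
tanθ = [7.35 ± √(7.35² − 4 × 0.6785 × (4.129))] / (2 × 0.6785) = (7.35 ± 6.544) / 1.357, giving tanθ = 0.5943 or 10.24.
θ = 30.72° or 84.42°; the smaller is 30.72°.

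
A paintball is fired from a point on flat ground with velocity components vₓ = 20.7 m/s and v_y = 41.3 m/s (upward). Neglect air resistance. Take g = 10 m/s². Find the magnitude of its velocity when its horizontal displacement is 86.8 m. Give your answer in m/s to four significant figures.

At x = 86.8 m, t = x/vₓ = 86.8/20.70 = 4.193 s.
Vertical velocity there: v_y = v_y0 − g t = 41.30 − 10.0 × 4.193 = −0.6324 m/s.
Speed: √(vₓ² + v_y²) = √(20.70² + 0.6324²) = 20.71 m/s.

20.71 m/s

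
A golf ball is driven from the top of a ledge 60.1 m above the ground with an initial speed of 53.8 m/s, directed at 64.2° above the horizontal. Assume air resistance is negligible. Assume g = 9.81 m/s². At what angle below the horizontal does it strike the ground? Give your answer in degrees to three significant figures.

68.5°

Components: vₓ = 53.80 cos 64.2° = 23.42 m/s, v_y0 = 53.80 sin 64.2° = 48.44 m/s.
With up positive and y = 0 at the ground: y(t) = 60.1 + (48.44) t − 4.905 t². Setting y = 0 and taking the positive root: t = [48.44 + √(48.44² + 2·9.81·60.1)] / 9.81 = (48.44 + 59.37) / 9.81 = 10.99 s.
At impact: v_y = v_y0 − g t = −59.37 m/s; vₓ = 23.42 m/s.
Angle below horizontal: arctan(|v_y|/vₓ) = arctan(59.37/23.42) = 68.48°.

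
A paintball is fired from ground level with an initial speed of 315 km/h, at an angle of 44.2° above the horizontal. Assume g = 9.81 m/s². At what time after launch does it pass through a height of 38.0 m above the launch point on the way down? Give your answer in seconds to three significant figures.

11.8 s

Convert: 315 km/h = 315/3.6 = 87.50 m/s.
Resolve: vₓ = 87.50 cos 44.2° = 62.73 m/s and v_y0 = 87.50 sin 44.2° = 61.00 m/s.
Require v_y0 t − ½ g t² = 38.0, i.e. 4.905 t² − 61.00 t + 38.0 = 0.
Quadratic formula: t = (61.00 ± √2975.7) / 9.81 = (61.00 ± 54.55) / 9.81 → t = 0.6577 s or 11.78 s.
The descending-branch root is 11.78 s.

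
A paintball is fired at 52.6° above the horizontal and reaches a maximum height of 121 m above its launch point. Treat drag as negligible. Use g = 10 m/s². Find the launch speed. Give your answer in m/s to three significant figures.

61.9 m/s

At the peak v_y = 0, so v_y0 = √(2gH) = √(2 × 10.0 × 121) = 49.19 m/s.
v_y0 = v₀ sin θ ⇒ v₀ = 49.19 / sin 52.6° = 61.92 m/s.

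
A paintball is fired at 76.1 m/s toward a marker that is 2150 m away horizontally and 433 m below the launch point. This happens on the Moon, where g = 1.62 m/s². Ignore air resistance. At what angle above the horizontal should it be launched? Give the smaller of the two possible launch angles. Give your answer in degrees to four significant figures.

Trajectory: y = x tanθ − g x² (1 + tan²θ)/(2v₀²). With x = 2150, y = −433, v₀ = 76.1, g = 1.62:
646.5 tan²θ − 2150 tanθ + (213.5) = 0.
tanθ = [2150 ± √(2150² − 4 × 646.5 × (213.5))] / (2 × 646.5) = (2150 ± 2017) / 1293, giving tanθ = 0.1025 or 3.223.
θ = 5.851° or 72.76°; the smaller is 5.851°.

5.851°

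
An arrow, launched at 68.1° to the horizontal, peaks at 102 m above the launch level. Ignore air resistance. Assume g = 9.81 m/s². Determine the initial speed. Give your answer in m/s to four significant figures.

48.21 m/s

At the peak v_y = 0, so v_y0 = √(2gH) = √(2 × 9.81 × 102) = 44.74 m/s.
v_y0 = v₀ sin θ ⇒ v₀ = 44.74 / sin 68.1° = 48.21 m/s.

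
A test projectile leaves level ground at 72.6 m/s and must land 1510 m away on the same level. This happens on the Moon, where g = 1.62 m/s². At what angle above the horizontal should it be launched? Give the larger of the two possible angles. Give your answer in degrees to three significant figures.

76.2°

R = v₀² sin 2θ / g gives sin 2θ = gR/v₀² = 1.62·1510/72.6² = 0.4641.
2θ = 27.65° or 180° − 27.65° = 152.3°, so θ = 13.83° or 76.17°.
The larger angle is 76.17°.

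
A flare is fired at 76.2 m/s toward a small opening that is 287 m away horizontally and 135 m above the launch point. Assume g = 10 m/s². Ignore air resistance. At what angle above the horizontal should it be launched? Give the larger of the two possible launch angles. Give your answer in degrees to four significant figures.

72.20°

Trajectory: y = x tanθ − g x² (1 + tan²θ)/(2v₀²). With x = 287, y = 135, v₀ = 76.2, g = 10.0:
70.93 tan²θ − 287 tanθ + (205.9) = 0.
tanθ = [287 ± √(287² − 4 × 70.93 × (205.9))] / (2 × 70.93) = (287 ± 154.7) / 141.9, giving tanθ = 0.9324 or 3.114.
θ = 43.00° or 72.20°; the larger is 72.20°.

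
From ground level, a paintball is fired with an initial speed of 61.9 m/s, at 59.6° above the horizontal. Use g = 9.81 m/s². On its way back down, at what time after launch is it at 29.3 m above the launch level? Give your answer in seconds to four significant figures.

Horizontal component vₓ = 61.90 cos 59.6° = 31.32 m/s; vertical v_y0 = 61.90 sin 59.6° = 53.39 m/s.
Height y(t) = 53.39 t − 4.905 t² = 29.3 gives 4.905 t² − 53.39 t + 29.3 = 0.
Quadratic formula: t = (53.39 ± √2275.6) / 9.81 = (53.39 ± 47.70) / 9.81 → t = 0.5797 s or 10.31 s.
The descending-branch root is 10.31 s.

10.31 s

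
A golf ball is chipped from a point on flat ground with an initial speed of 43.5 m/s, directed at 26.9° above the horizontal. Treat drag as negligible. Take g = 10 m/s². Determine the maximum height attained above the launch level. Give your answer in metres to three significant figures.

19.4 m

Resolve: vₓ = 43.50 cos 26.9° = 38.79 m/s and v_y0 = 43.50 sin 26.9° = 19.68 m/s.
Peak height H = v_y0² / (2g) = 387.34 / 20.00 = 19.37 m.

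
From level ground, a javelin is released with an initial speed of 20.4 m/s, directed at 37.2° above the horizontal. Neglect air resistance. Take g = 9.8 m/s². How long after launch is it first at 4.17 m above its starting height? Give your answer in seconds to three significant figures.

0.402 s

vₓ = 20.40 cos 37.2° = 16.25 m/s; v_y0 = 20.40 sin 37.2° = 12.33 m/s.
Require v_y0 t − ½ g t² = 4.17, i.e. 4.900 t² − 12.33 t + 4.17 = 0.
Quadratic formula: t = (12.33 ± √70.391) / 9.80 = (12.33 ± 8.390) / 9.80 → t = 0.4024 s or 2.115 s.
The first (ascending) time is 0.4024 s.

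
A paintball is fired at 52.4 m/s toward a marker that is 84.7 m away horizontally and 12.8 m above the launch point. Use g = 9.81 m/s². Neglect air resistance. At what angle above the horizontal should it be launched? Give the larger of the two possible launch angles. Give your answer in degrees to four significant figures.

80.97°

Trajectory: y = x tanθ − g x² (1 + tan²θ)/(2v₀²). With x = 84.7, y = 12.8, v₀ = 52.4, g = 9.81:
12.82 tan²θ − 84.7 tanθ + (25.62) = 0.
tanθ = [84.7 ± √(84.7² − 4 × 12.82 × (25.62))] / (2 × 12.82) = (84.7 ± 76.56) / 25.63, giving tanθ = 0.3177 or 6.291.
θ = 17.63° or 80.97°; the larger is 80.97°.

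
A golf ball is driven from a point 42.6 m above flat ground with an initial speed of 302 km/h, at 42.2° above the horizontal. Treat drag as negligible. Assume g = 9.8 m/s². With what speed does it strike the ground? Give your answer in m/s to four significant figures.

Convert: 302 km/h = 302/3.6 = 83.89 m/s.
Horizontal component vₓ = 83.89 cos 42.2° = 62.15 m/s; vertical v_y0 = 83.89 sin 42.2° = 56.35 m/s.
The projectile lands when y = 42.6 + (56.35) t − ½·9.80·t² = 0. Positive root: t = (56.35 + √(56.35² + 2·9.80·42.6)) / 9.80 = (56.35 + 63.33) / 9.80 = 12.21 s.
Vertical velocity at impact: v_y = v_y0 − g t = 56.35 − 9.80 × 12.21 = −63.33 m/s.
Speed: |v| = √(vₓ² + v_y²) = √(62.15² + 63.33²) = 88.73 m/s.

88.73 m/s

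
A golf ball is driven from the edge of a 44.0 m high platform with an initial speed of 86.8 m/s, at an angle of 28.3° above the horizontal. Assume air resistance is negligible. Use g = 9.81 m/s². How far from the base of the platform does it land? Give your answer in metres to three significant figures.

715 m

vₓ = 86.80 cos 28.3° = 76.43 m/s; v_y0 = 86.80 sin 28.3° = 41.15 m/s.
Vertical motion (up positive, ground at y = 0): 4.905 t² − (41.15) t − 44.0 = 0, so t = (41.15 + √(41.15² + 2·9.81·44.0)) / 9.81 = (41.15 + 50.56) / 9.81 = 9.349 s.
Horizontal distance: R = vₓ t = 76.43 × 9.349 = 714.5 m.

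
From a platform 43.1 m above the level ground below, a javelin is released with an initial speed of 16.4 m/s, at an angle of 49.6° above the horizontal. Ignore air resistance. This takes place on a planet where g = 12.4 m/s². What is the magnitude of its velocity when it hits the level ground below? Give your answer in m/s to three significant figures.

36.6 m/s

Horizontal component vₓ = 16.40 cos 49.6° = 10.63 m/s; vertical v_y0 = 16.40 sin 49.6° = 12.49 m/s.
The projectile lands when y = 43.1 + (12.49) t − ½·12.4·t² = 0. Positive root: t = (12.49 + √(12.49² + 2·12.4·43.1)) / 12.4 = (12.49 + 35.00) / 12.4 = 3.830 s.
Vertical velocity at impact: v_y = v_y0 − g t = 12.49 − 12.4 × 3.830 = −35.00 m/s.
Speed: |v| = √(vₓ² + v_y²) = √(10.63² + 35.00²) = 36.58 m/s.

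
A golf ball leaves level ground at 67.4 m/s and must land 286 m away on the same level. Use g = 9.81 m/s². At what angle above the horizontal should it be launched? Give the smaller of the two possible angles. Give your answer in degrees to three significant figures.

19.1°

R = v₀² sin 2θ / g gives sin 2θ = gR/v₀² = 9.81·286/67.4² = 0.6176.
2θ = 38.14° or 180° − 38.14° = 141.9°, so θ = 19.07° or 70.93°.
The smaller angle is 19.07°.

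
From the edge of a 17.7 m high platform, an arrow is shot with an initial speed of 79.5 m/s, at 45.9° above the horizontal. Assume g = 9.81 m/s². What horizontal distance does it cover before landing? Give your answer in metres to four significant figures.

660.7 m

Horizontal component vₓ = 79.50 cos 45.9° = 55.33 m/s; vertical v_y0 = 79.50 sin 45.9° = 57.09 m/s.
With up positive and y = 0 at the ground: y(t) = 17.7 + (57.09) t − 4.905 t². Setting y = 0 and taking the positive root: t = [57.09 + √(57.09² + 2·9.81·17.7)] / 9.81 = (57.09 + 60.06) / 9.81 = 11.94 s.
Horizontal distance: R = vₓ t = 55.33 × 11.94 = 660.7 m.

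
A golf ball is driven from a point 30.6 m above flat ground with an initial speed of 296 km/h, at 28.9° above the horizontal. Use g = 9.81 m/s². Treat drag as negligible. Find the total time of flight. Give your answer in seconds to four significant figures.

8.809 s

Convert: 296 km/h = 296/3.6 = 82.22 m/s.
vₓ = 82.22 cos 28.9° = 71.98 m/s; v_y0 = 82.22 sin 28.9° = 39.74 m/s.
Vertical motion (up positive, ground at y = 0): 4.905 t² − (39.74) t − 30.6 = 0, so t = (39.74 + √(39.74² + 2·9.81·30.6)) / 9.81 = (39.74 + 46.68) / 9.81 = 8.809 s.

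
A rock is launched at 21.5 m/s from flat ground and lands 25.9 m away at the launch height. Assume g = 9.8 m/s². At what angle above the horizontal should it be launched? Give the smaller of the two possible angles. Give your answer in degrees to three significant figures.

16.7°

From R = (v₀²/g) sin 2θ: sin 2θ = 9.80 × 25.9 / 462.25 = 0.5491.
2θ = 33.31° or 180° − 33.31° = 146.7°, so θ = 16.65° or 73.35°.
The smaller angle is 16.65°.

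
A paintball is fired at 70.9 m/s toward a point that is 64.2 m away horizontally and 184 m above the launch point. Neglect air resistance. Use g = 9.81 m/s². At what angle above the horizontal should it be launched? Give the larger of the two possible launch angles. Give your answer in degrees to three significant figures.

85.3°

Trajectory: y = x tanθ − g x² (1 + tan²θ)/(2v₀²). With x = 64.2, y = 184, v₀ = 70.9, g = 9.81:
4.022 tan²θ − 64.2 tanθ + (188.0) = 0.
tanθ = [64.2 ± √(64.2² − 4 × 4.022 × (188.0))] / (2 × 4.022) = (64.2 ± 33.12) / 8.044, giving tanθ = 3.864 or 12.10.
θ = 75.49° or 85.28°; the larger is 85.28°.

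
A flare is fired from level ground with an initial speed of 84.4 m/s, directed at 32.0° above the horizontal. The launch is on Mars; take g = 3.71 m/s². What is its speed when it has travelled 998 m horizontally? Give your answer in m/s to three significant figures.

71.9 m/s

Horizontal component vₓ = 84.40 cos 32.0° = 71.58 m/s; vertical v_y0 = 84.40 sin 32.0° = 44.73 m/s.
At x = 998 m, t = x/vₓ = 998/71.58 = 13.94 s.
Vertical velocity there: v_y = v_y0 − g t = 44.73 − 3.71 × 13.94 = −7.005 m/s.
Speed: √(vₓ² + v_y²) = √(71.58² + 7.005²) = 71.92 m/s.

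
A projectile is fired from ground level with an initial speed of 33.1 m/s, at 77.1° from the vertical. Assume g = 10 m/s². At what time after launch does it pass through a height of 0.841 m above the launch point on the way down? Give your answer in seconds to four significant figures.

Components: vₓ = 33.10 sin 77.1° = 32.26 m/s, v_y0 = 33.10 cos 77.1° = 7.390 m/s.
Height y(t) = 7.390 t − 5.000 t² = 0.841 gives 5.000 t² − 7.390 t + 0.841 = 0.
t = [7.390 ± √(7.390² − 2·10.0·0.841)] / 10.0 = (7.390 ± 6.147) / 10.0, so t = 0.1243 s or t = 1.354 s.
The descending-branch root is 1.354 s.

1.354 s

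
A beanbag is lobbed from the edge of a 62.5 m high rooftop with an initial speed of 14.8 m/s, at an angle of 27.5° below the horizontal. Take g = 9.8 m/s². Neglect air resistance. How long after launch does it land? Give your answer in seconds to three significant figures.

Horizontal component vₓ = 14.80 cos 27.5° = 13.13 m/s; vertical v_y0 = −6.834 m/s (downward).
The projectile lands when y = 62.5 + (−6.834) t − ½·9.80·t² = 0. Positive root: t = (−6.834 + √(6.834² + 2·9.80·62.5)) / 9.80 = (−6.834 + 35.66) / 9.80 = 2.942 s.

2.94 s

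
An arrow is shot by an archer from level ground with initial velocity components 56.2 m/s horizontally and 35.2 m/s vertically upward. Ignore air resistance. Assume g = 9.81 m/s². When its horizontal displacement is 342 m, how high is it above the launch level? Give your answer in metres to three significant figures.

At x = 342 m, t = x/vₓ = 342/56.20 = 6.085 s.
Height: y = v_y0 t − ½ g t² = 35.20 × 6.085 − 4.905 × 6.085² = 214.2 − 181.6 = 32.56 m.

32.6 m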